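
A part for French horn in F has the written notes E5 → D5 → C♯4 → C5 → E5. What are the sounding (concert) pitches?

A4 G4 F#3 F4 A4

The French horn in F sounds a perfect fifth below written, so transpose each written note down a perfect fifth.
E5 gives A4
D5 gives G4
C#4 gives F#3
C5 gives F4
E5 gives A4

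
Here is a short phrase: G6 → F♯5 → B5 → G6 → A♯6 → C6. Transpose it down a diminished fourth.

G6 -> D#6
F#5 -> C##5
B5 -> F##5
G6 -> D#6
A#6 -> E##6
C6 -> G#5

D#6 C##5 F##5 D#6 E##6 G#5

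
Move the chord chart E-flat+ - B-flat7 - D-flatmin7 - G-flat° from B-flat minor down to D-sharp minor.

B-flat minor down to D-sharp minor is a diminished sixth; each chord root moves by that interval while the quality stays the same.
E-flat+: root E-flat down a diminished sixth → G#, giving G#+.
B-flat7: root B-flat down a diminished sixth → D#, giving D#7.
D-flatmin7: root D-flat down a diminished sixth → F#, giving F#min7.
G-flat°: root G-flat down a diminished sixth → B, giving B°.

G#+ D#7 F#min7 B°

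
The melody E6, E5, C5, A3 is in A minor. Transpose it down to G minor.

D6 D5 Bb4 G3

A minor to G minor down is a major second, so every note moves down by that interval.
E6 to D6
E5 to D5
C5 to Bb4
A3 to G3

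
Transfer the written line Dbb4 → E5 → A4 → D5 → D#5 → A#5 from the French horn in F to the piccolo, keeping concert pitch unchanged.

First find concert pitch: the French horn in F sounds a perfect fifth below written, so Dbb4 E5 A4 D5 D#5 A#5 sounds Gbb3 A4 D4 G4 G#4 D#5.
Then write for piccolo: it sounds a perfect octave above written, so the part must be a perfect octave below concert.
Gbb3 → Gbb2
A4 → A3
D4 → D3
G4 → G3
G#4 → G#3
D#5 → D#4

Gbb2 A3 D3 G3 G#3 D#4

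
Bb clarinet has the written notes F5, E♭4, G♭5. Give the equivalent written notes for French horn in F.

Bb5 Ab4 Cb6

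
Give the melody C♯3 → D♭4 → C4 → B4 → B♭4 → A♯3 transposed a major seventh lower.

D2 Ebb3 Db3 C4 Cb4 B2

C#3 gives D2
Db4 gives Ebb3
C4 gives Db3
B4 gives C4
Bb4 gives Cb4
A#3 gives B2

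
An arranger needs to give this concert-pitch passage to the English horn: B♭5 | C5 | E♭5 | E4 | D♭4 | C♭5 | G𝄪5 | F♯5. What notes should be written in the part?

F6 G5 Bb5 B4 Ab4 Gb5 D##6 C#6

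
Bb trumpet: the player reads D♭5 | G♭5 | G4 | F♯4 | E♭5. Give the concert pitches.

Written C4 on the Bb trumpet sounds as Bb3, a major second lower; apply that shift to every note.
Db5 → Cb5
Gb5 → Fb5
G4 → F4
F#4 → E4
Eb5 → Db5

Cb5 Fb5 F4 E4 Db5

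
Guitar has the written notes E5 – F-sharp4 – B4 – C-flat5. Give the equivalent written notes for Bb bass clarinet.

F#5 G#4 C#5 Db5

First find concert pitch: the guitar sounds a perfect octave below written, so E5 F-sharp4 B4 C-flat5 sounds E4 F#3 B3 Cb4.
Then write for Bb bass clarinet: it sounds a major ninth below written, so the part must be a major ninth above concert.
E4 → F#5
F#3 → G#4
B3 → C#5
Cb4 → Db5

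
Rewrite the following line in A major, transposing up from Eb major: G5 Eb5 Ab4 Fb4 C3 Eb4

Eb major to A major up is an augmented fourth, so every note moves up by that interval.
G5 gives C#6
Eb5 gives A5
Ab4 gives D5
Fb4 gives Bb4
C3 gives F#3
Eb4 gives A4

C#6 A5 D5 Bb4 F#3 A4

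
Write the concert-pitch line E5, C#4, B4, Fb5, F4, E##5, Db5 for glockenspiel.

E3 C#2 B2 Fb3 F2 E##3 Db3

Written C4 sounds as C6 on the glockenspiel, so concert pitches are written a perfect fifteenth down.
E5 to E3
C#4 to C#2
B4 to B2
Fb5 to Fb3
F4 to F2
E##5 to E##3
Db5 to Db3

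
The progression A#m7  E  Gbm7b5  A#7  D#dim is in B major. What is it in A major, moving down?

B major down to A major is a major second; each chord root moves by that interval while the quality stays the same.
A#m7: root A# down a major second → G#, giving G#m7.
E: root E down a major second → D, giving D.
Gbm7b5: root Gb down a major second → Fb, giving Fbm7b5.
A#7: root A# down a major second → G#, giving G#7.
D#dim: root D# down a major second → C#, giving C#dim.

G#m7 D Fbm7b5 G#7 C#dim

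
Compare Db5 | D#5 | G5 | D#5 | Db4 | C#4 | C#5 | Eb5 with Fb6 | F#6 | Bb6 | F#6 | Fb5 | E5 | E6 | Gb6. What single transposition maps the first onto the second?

up a minor tenth

Take the first pair: Db5 → Fb6. D to F spans 10 letter names, so the interval is some kind of tenth.
Db5 to Fb6 is 15 semitones, which makes it a minor tenth; the second version is higher, so the direction is up.
Checking another pair — Eb5 → Gb6 — gives the same interval.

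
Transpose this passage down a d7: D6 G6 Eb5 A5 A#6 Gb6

E#5 A#5 F#4 B#4 B##5 A5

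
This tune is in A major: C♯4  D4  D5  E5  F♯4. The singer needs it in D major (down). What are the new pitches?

F#3 G3 G4 A4 B3

A major to D major down is a perfect fifth, so every note moves down by that interval.
C#4 → F#3
D4 → G3
D5 → G4
E5 → A4
F#4 → B3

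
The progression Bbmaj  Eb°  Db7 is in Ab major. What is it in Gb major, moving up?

Abmaj Db° Cb7

Ab major up to Gb major is a minor seventh; each chord root moves by that interval while the quality stays the same.
Bbmaj: root Bb up a minor seventh → Ab, giving Abmaj.
Eb°: root Eb up a minor seventh → Db, giving Db°.
Db7: root Db up a minor seventh → Cb, giving Cb7.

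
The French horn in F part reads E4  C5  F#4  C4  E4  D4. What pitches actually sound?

A3 F4 B3 F3 A3 G3

The French horn in F sounds a perfect fifth below written, so transpose each written note down a perfect fifth.
E4 becomes A3
C5 becomes F4
F#4 becomes B3
C4 becomes F3
E4 becomes A3
D4 becomes G3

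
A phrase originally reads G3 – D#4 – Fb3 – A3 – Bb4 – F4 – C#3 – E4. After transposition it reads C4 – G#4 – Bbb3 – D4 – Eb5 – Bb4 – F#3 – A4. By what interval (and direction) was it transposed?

up a perfect fourth

From G3 to C4 is 4 letter names — a fourth of some quality.
G3 to C4 is 5 semitones, which makes it a perfect fourth; the second version is higher, so the direction is up.
Checking another pair — E4 → A4 — gives the same interval.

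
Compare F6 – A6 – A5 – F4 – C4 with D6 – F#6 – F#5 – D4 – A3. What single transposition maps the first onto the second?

Take the first pair: F6 → D6. F to D spans 3 letter names, so the interval is some kind of third.
D6 to F6 is 3 semitones, which makes it a minor third; the second version is lower, so the direction is down.
Checking another pair — C4 → A3 — gives the same interval.

down a minor third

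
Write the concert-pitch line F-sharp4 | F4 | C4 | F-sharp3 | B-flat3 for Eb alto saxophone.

D#5 D5 A4 D#4 G4

The Eb alto saxophone sounds a major sixth below written, so the written part must be a major sixth above concert — transpose each note up.
F#4 becomes D#5
F4 becomes D5
C4 becomes A4
F#3 becomes D#4
Bb3 becomes G4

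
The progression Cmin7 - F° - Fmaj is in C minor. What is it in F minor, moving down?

C minor down to F minor is a perfect fifth; each chord root moves by that interval while the quality stays the same.
Cmin7: root C down a perfect fifth → F, giving Fmin7.
F°: root F down a perfect fifth → Bb, giving Bb°.
Fmaj: root F down a perfect fifth → Bb, giving Bbmaj.

Fmin7 Bb° Bbmaj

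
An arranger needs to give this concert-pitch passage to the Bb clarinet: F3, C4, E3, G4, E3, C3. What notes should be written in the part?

G3 D4 F#3 A4 F#3 D3

The Bb clarinet sounds a major second below written, so the written part must be a major second above concert — transpose each note up.
F3 becomes G3
C4 becomes D4
E3 becomes F#3
G4 becomes A4
E3 becomes F#3
C3 becomes D3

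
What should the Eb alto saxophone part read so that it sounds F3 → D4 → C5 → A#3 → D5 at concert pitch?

Written C4 sounds as Eb3 on the Eb alto saxophone, so concert pitches are written a major sixth up.
F3 becomes D4
D4 becomes B4
C5 becomes A5
A#3 becomes F##4
D5 becomes B5

D4 B4 A5 F##4 B5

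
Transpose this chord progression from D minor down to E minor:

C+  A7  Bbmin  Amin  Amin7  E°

D minor down to E minor is a minor seventh; each chord root moves by that interval while the quality stays the same.
C+: root C down a minor seventh → D, giving D+.
A7: root A down a minor seventh → B, giving B7.
Bbmin: root Bb down a minor seventh → C, giving Cmin.
Amin: root A down a minor seventh → B, giving Bmin.
Amin7: root A down a minor seventh → B, giving Bmin7.
E°: root E down a minor seventh → F#, giving F#°.

D+ B7 Cmin Bmin Bmin7 F#°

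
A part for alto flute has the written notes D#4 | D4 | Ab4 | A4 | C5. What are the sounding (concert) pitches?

Written C4 on the alto flute sounds as G3, a perfect fourth lower; apply that shift to every note.
D#4 to A#3
D4 to A3
Ab4 to Eb4
A4 to E4
C5 to G4

A#3 A3 Eb4 E4 G4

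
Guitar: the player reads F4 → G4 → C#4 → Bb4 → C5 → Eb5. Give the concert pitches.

F3 G3 C#3 Bb3 C4 Eb4

The guitar sounds a perfect octave below written, so transpose each written note down a perfect octave.
F4 to F3
G4 to G3
C#4 to C#3
Bb4 to Bb3
C5 to C4
Eb5 to Eb4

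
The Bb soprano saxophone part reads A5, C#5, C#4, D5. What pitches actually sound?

G5 B4 B3 C5

The Bb soprano saxophone sounds a major second below written, so transpose each written note down a major second.
A5 to G5
C#5 to B4
C#4 to B3
D5 to C5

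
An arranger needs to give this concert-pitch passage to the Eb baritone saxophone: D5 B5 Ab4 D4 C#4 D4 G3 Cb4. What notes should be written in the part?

B6 G#7 F6 B5 A#5 B5 E5 Ab5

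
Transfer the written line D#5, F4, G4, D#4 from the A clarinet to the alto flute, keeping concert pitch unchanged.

E#5 G4 A4 E#4

First find concert pitch: the A clarinet sounds a minor third below written, so D#5 F4 G4 D#4 sounds B#4 D4 E4 B#3.
Then write for alto flute: it sounds a perfect fourth below written, so the part must be a perfect fourth above concert.
B#4 → E#5
D4 → G4
E4 → A4
B#3 → E#4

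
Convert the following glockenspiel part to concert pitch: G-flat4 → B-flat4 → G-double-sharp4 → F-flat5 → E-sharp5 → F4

Gb6 Bb6 G##6 Fb7 E#7 F6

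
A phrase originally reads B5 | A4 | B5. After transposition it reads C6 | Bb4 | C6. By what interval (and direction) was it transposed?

up a minor second

Take the first pair: B5 → C6. B to C spans 2 letter names, so the interval is some kind of second.
B5 to C6 is 1 semitone, which makes it a minor second; the second version is higher, so the direction is up.
Checking another pair — B5 → C6 — gives the same interval.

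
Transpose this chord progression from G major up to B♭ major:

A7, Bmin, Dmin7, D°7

C7 Dmin Fmin7 F°7

G major up to B♭ major is a minor third; each chord root moves by that interval while the quality stays the same.
A7: root A up a minor third → C, giving C7.
Bmin: root B up a minor third → D, giving Dmin.
Dmin7: root D up a minor third → F, giving Fmin7.
D°7: root D up a minor third → F, giving F°7.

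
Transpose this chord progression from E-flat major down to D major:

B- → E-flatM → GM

A#- DM F#M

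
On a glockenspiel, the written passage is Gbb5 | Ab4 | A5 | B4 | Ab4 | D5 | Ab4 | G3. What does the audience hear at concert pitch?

Gbb7 Ab6 A7 B6 Ab6 D7 Ab6 G5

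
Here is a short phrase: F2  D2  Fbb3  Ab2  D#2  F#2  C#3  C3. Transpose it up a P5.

C3 A2 Cbb4 Eb3 A#2 C#3 G#3 G3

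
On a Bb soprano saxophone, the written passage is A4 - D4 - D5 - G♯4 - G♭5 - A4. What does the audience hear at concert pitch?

The Bb soprano saxophone sounds a major second below written, so transpose each written note down a major second.
A4 -> G4
D4 -> C4
D5 -> C5
G#4 -> F#4
Gb5 -> Fb5
A4 -> G4

G4 C4 C5 F#4 Fb5 G4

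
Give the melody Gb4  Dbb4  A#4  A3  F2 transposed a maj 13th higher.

Eb6 Bbb5 F##6 F#5 D4

Gb4 gives Eb6
Dbb4 gives Bbb5
A#4 gives F##6
A3 gives F#5
F2 gives D4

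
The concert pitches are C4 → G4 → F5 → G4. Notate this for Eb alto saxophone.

Written C4 sounds as Eb3 on the Eb alto saxophone, so concert pitches are written a major sixth up.
C4 to A4
G4 to E5
F5 to D6
G4 to E5

A4 E5 D6 E5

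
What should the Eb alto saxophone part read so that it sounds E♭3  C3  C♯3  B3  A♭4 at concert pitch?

C4 A3 A#3 G#4 F5

The Eb alto saxophone sounds a major sixth below written, so the written part must be a major sixth above concert — transpose each note up.
Eb3 to C4
C3 to A3
C#3 to A#3
B3 to G#4
Ab4 to F5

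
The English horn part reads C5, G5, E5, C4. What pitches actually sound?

The English horn sounds a perfect fifth below written, so transpose each written note down a perfect fifth.
C5 to F4
G5 to C5
E5 to A4
C4 to F3

F4 C5 A4 F3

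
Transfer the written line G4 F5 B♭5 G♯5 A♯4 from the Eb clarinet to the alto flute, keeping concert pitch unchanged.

First find concert pitch: the Eb clarinet sounds a minor third above written, so G4 F5 B♭5 G♯5 A♯4 sounds Bb4 Ab5 Db6 B5 C#5.
Then write for alto flute: it sounds a perfect fourth below written, so the part must be a perfect fourth above concert.
Bb4 → Eb5
Ab5 → Db6
Db6 → Gb6
B5 → E6
C#5 → F#5

Eb5 Db6 Gb6 E6 F#5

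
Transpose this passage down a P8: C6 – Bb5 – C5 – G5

C5 Bb4 C4 G4

C6 -> C5
Bb5 -> Bb4
C5 -> C4
G5 -> G4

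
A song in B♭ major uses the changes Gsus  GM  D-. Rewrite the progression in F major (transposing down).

Dsus DM A-

B♭ major down to F major is a perfect fourth; each chord root moves by that interval while the quality stays the same.
Gsus: root G down a perfect fourth → D, giving Dsus.
GM: root G down a perfect fourth → D, giving DM.
D-: root D down a perfect fourth → A, giving A-.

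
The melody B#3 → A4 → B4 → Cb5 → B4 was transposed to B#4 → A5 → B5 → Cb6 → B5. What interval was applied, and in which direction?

From B#3 to B#4 is 8 letter names — an octave of some quality.
B#3 to B#4 is 12 semitones, which makes it a perfect octave; the second version is higher, so the direction is up.
Checking another pair — B4 → B5 — gives the same interval.

up a perfect octave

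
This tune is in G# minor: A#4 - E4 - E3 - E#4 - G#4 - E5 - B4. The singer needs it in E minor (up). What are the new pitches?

F#5 C5 C4 C#5 E5 C6 G5

From G# up to E is a minor sixth; apply that to each pitch.
A#4 → F#5
E4 → C5
E3 → C4
E#4 → C#5
G#4 → E5
E5 → C6
B4 → G5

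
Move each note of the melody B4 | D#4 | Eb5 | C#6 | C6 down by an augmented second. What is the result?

Ab4 C4 Dbb5 Bb5 Bbb5

B4 down an augmented second is Ab4.
An augmented second down from D#4 gives C4.
An augmented second down from Eb5 gives Dbb5.
C#6 down an augmented second is Bb5.
C6: a second down reaches B, and 3 semitones makes it Bbb5.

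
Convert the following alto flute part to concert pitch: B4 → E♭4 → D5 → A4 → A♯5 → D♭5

Written C4 on the alto flute sounds as G3, a perfect fourth lower; apply that shift to every note.
B4 becomes F#4
Eb4 becomes Bb3
D5 becomes A4
A4 becomes E4
A#5 becomes E#5
Db5 becomes Ab4

F#4 Bb3 A4 E4 E#5 Ab4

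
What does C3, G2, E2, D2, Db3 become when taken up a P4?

C3 up a perfect fourth is F3.
A perfect fourth up from G2 gives C3.
A perfect fourth up from E2 gives A2.
D2: a fourth up reaches G, and 5 semitones makes it G2.
Db3: a fourth up reaches G, and 5 semitones makes it Gb3.

F3 C3 A2 G2 Gb3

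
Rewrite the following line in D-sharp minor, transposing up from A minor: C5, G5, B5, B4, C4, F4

F#5 C#6 E#6 E#5 F#4 B4

A minor to D-sharp minor up is an augmented fourth, so every note moves up by that interval.
C5 gives F#5
G5 gives C#6
B5 gives E#6
B4 gives E#5
C4 gives F#4
F4 gives B4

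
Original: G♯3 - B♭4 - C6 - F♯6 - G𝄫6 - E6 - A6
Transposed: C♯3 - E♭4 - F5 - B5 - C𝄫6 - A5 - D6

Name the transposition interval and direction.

Take the first pair: G#3 → C#3. G to C spans 5 letter names, so the interval is some kind of fifth.
C#3 to G#3 is 7 semitones, which makes it a perfect fifth; the second version is lower, so the direction is down.
Checking another pair — A6 → D6 — gives the same interval.

down a perfect fifth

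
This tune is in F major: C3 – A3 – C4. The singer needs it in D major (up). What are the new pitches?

A3 F#4 A4

F major to D major up is a major sixth, so every note moves up by that interval.
C3 becomes A3
A3 becomes F#4
C4 becomes A4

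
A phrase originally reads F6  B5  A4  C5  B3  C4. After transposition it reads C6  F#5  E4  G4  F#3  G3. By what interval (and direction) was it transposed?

From F6 to C6 is 4 letter names — a fourth of some quality.
C6 to F6 is 5 semitones, which makes it a perfect fourth; the second version is lower, so the direction is down.
Checking another pair — C4 → G3 — gives the same interval.

down a perfect fourth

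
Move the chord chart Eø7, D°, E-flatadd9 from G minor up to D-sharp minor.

G minor up to D-sharp minor is an augmented fifth; each chord root moves by that interval while the quality stays the same.
Eø7: root E up an augmented fifth → B#, giving B#ø7.
D°: root D up an augmented fifth → A#, giving A#°.
E-flatadd9: root E-flat up an augmented fifth → B, giving Badd9.

B#ø7 A#° Badd9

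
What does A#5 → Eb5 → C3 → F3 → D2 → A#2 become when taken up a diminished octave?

A6 Ebb6 Cb4 Fb4 Db3 A3

A#5 -> A6
Eb5 -> Ebb6
C3 -> Cb4
F3 -> Fb4
D2 -> Db3
A#2 -> A3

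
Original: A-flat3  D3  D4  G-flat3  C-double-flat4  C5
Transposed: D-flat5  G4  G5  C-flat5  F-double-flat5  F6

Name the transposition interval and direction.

up a perfect eleventh

Take the first pair: Ab3 → Db5. A to D spans 11 letter names, so the interval is some kind of eleventh.
Ab3 to Db5 is 17 semitones, which makes it a perfect eleventh; the second version is higher, so the direction is up.
Checking another pair — C5 → F6 — gives the same interval.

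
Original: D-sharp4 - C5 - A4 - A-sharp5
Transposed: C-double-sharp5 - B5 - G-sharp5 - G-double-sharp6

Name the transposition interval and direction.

Take the first pair: D#4 → C##5. D to C spans 7 letter names, so the interval is some kind of seventh.
D#4 to C##5 is 11 semitones, which makes it a major seventh; the second version is higher, so the direction is up.
Checking another pair — A#5 → G##6 — gives the same interval.

up a major seventh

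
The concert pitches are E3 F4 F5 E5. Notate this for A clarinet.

Written C4 sounds as A3 on the A clarinet, so concert pitches are written a minor third up.
E3 gives G3
F4 gives Ab4
F5 gives Ab5
E5 gives G5

G3 Ab4 Ab5 G5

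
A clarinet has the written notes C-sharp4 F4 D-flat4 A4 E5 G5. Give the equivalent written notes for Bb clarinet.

B#3 E4 C4 G#4 D#5 F#5

First find concert pitch: the A clarinet sounds a minor third below written, so C-sharp4 F4 D-flat4 A4 E5 G5 sounds A#3 D4 Bb3 F#4 C#5 E5.
Then write for Bb clarinet: it sounds a major second below written, so the part must be a major second above concert.
A#3 → B#3
D4 → E4
Bb3 → C4
F#4 → G#4
C#5 → D#5
E5 → F#5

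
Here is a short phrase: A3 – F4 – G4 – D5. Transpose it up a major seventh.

A major seventh up from A3 gives G#4.
F4: a seventh up reaches E, and 11 semitones makes it E5.
A major seventh up from G4 gives F#5.
A major seventh up from D5 gives C#6.

G#4 E5 F#5 C#6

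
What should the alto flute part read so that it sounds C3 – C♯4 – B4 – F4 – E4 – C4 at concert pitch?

The alto flute sounds a perfect fourth below written, so the written part must be a perfect fourth above concert — transpose each note up.
C3 becomes F3
C#4 becomes F#4
B4 becomes E5
F4 becomes Bb4
E4 becomes A4
C4 becomes F4

F3 F#4 E5 Bb4 A4 F4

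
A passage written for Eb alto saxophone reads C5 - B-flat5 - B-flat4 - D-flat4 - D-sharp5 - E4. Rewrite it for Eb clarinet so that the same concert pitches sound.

First find concert pitch: the Eb alto saxophone sounds a major sixth below written, so C5 B-flat5 B-flat4 D-flat4 D-sharp5 E4 sounds Eb4 Db5 Db4 Fb3 F#4 G3.
Then write for Eb clarinet: it sounds a minor third above written, so the part must be a minor third below concert.
Eb4 → C4
Db5 → Bb4
Db4 → Bb3
Fb3 → Db3
F#4 → D#4
G3 → E3

C4 Bb4 Bb3 Db3 D#4 E3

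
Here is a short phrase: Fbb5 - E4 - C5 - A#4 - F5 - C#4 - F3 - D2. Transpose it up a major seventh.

Ebb6 D#5 B5 G##5 E6 B#4 E4 C#3

Fbb5 to Ebb6
E4 to D#5
C5 to B5
A#4 to G##5
F5 to E6
C#4 to B#4
F3 to E4
D2 to C#3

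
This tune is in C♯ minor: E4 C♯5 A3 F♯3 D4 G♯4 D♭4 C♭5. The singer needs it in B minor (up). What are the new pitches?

D5 B5 G4 E4 C5 F#5 Cb5 Bbb5

C♯ minor to B minor up is a minor seventh, so every note moves up by that interval.
E4 -> D5
C#5 -> B5
A3 -> G4
F#3 -> E4
D4 -> C5
G#4 -> F#5
Db4 -> Cb5
Cb5 -> Bbb5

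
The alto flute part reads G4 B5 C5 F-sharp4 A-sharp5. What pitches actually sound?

D4 F#5 G4 C#4 E#5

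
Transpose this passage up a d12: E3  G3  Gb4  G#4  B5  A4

E3 becomes Bb4
G3 becomes Db5
Gb4 becomes Dbb6
G#4 becomes D6
B5 becomes F7
A4 becomes Eb6

Bb4 Db5 Dbb6 D6 F7 Eb6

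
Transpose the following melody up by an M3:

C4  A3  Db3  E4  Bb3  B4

C4 to E4
A3 to C#4
Db3 to F3
E4 to G#4
Bb3 to D4
B4 to D#5

E4 C#4 F3 G#4 D4 D#5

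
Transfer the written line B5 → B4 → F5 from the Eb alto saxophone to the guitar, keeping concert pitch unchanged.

D6 D5 Ab5

First find concert pitch: the Eb alto saxophone sounds a major sixth below written, so B5 B4 F5 sounds D5 D4 Ab4.
Then write for guitar: it sounds a perfect octave below written, so the part must be a perfect octave above concert.
D5 → D6
D4 → D5
Ab4 → Ab5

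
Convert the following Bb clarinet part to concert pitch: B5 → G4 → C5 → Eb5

A5 F4 Bb4 Db5

The Bb clarinet sounds a major second below written, so transpose each written note down a major second.
B5 to A5
G4 to F4
C5 to Bb4
Eb5 to Db5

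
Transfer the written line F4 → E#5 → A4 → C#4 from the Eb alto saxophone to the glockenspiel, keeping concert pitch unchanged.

Ab1 G#2 C2 E1

First find concert pitch: the Eb alto saxophone sounds a major sixth below written, so F4 E#5 A4 C#4 sounds Ab3 G#4 C4 E3.
Then write for glockenspiel: it sounds a perfect fifteenth above written, so the part must be a perfect fifteenth below concert.
Ab3 → Ab1
G#4 → G#2
C4 → C2
E3 → E1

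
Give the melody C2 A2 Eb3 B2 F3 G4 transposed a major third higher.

A major third up from C2 gives E2.
A2: a third up reaches C, and 4 semitones makes it C#3.
A major third up from Eb3 gives G3.
B2: a third up reaches D, and 4 semitones makes it D#3.
F3: a third up reaches A, and 4 semitones makes it A3.
G4: a third up reaches B, and 4 semitones makes it B4.

E2 C#3 G3 D#3 A3 B4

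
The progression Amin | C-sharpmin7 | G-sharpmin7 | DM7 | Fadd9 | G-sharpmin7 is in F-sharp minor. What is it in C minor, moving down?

Ebmin Gmin7 Dmin7 AbM7 Cbadd9 Dmin7

F-sharp minor down to C minor is an augmented fourth; each chord root moves by that interval while the quality stays the same.
Amin: root A down an augmented fourth → Eb, giving Ebmin.
C-sharpmin7: root C-sharp down an augmented fourth → G, giving Gmin7.
G-sharpmin7: root G-sharp down an augmented fourth → D, giving Dmin7.
DM7: root D down an augmented fourth → Ab, giving AbM7.
Fadd9: root F down an augmented fourth → Cb, giving Cbadd9.
G-sharpmin7: root G-sharp down an augmented fourth → D, giving Dmin7.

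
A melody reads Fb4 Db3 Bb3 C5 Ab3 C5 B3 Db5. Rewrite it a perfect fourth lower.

Cb4 Ab2 F3 G4 Eb3 G4 F#3 Ab4

Fb4 down a perfect fourth is Cb4.
Db3: a fourth down reaches A, and 5 semitones makes it Ab2.
A perfect fourth down from Bb3 gives F3.
A perfect fourth down from C5 gives G4.
A perfect fourth down from Ab3 gives Eb3.
C5 down a perfect fourth is G4.
B3 down a perfect fourth is F#3.
A perfect fourth down from Db5 gives Ab4.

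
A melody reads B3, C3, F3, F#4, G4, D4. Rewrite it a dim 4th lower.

F##3 G#2 C#3 C##4 D#4 A#3

B3 → F##3
C3 → G#2
F3 → C#3
F#4 → C##4
G4 → D#4
D4 → A#3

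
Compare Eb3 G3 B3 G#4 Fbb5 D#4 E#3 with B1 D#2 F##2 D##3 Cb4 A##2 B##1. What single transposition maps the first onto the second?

down a diminished eleventh

From Eb3 to B1 is 11 letter names — an eleventh of some quality.
B1 to Eb3 is 16 semitones, which makes it a diminished eleventh; the second version is lower, so the direction is down.
Checking another pair — E#3 → B##1 — gives the same interval.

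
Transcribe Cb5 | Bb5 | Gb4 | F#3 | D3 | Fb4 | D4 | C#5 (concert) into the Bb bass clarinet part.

Written C4 sounds as Bb2 on the Bb bass clarinet, so concert pitches are written a major ninth up.
Cb5 → Db6
Bb5 → C7
Gb4 → Ab5
F#3 → G#4
D3 → E4
Fb4 → Gb5
D4 → E5
C#5 → D#6

Db6 C7 Ab5 G#4 E4 Gb5 E5 D#6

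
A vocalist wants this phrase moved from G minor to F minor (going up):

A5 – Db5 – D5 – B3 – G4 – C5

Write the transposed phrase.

G6 Cb6 C6 A4 F5 Bb5

From G up to F is a minor seventh; apply that to each pitch.
A5 to G6
Db5 to Cb6
D5 to C6
B3 to A4
G4 to F5
C5 to Bb5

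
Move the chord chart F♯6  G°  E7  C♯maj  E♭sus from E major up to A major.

E major up to A major is a perfect fourth; each chord root moves by that interval while the quality stays the same.
F♯6: root F♯ up a perfect fourth → B, giving B6.
G°: root G up a perfect fourth → C, giving C°.
E7: root E up a perfect fourth → A, giving A7.
C♯maj: root C♯ up a perfect fourth → F#, giving F#maj.
E♭sus: root E♭ up a perfect fourth → Ab, giving Absus.

B6 C° A7 F#maj Absus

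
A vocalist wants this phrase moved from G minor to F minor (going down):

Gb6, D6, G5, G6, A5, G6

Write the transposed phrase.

Fb6 C6 F5 F6 G5 F6

G minor to F minor down is a major second, so every note moves down by that interval.
Gb6 → Fb6
D6 → C6
G5 → F5
G6 → F6
A5 → G5
G6 → F6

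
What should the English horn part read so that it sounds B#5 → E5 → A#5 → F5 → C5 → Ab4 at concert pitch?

F##6 B5 E#6 C6 G5 Eb5

Written C4 sounds as F3 on the English horn, so concert pitches are written a perfect fifth up.
B#5 -> F##6
E5 -> B5
A#5 -> E#6
F5 -> C6
C5 -> G5
Ab4 -> Eb5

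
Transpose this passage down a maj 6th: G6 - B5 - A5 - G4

G6 -> Bb5
B5 -> D5
A5 -> C5
G4 -> Bb3

Bb5 D5 C5 Bb3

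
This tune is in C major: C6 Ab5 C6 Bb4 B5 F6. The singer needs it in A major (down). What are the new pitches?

A5 F5 A5 G4 G#5 D6

From C down to A is a minor third; apply that to each pitch.
C6 → A5
Ab5 → F5
C6 → A5
Bb4 → G4
B5 → G#5
F6 → D6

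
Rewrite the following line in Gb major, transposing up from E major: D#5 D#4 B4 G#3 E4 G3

E major to Gb major up is a diminished third, so every note moves up by that interval.
D#5 to F5
D#4 to F4
B4 to Db5
G#3 to Bb3
E4 to Gb4
G3 to Bbb3

F5 F4 Db5 Bb3 Gb4 Bbb3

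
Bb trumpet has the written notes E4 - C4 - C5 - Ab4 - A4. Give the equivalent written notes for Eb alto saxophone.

B4 G4 G5 Eb5 E5

First find concert pitch: the Bb trumpet sounds a major second below written, so E4 C4 C5 Ab4 A4 sounds D4 Bb3 Bb4 Gb4 G4.
Then write for Eb alto saxophone: it sounds a major sixth below written, so the part must be a major sixth above concert.
D4 → B4
Bb3 → G4
Bb4 → G5
Gb4 → Eb5
G4 → E5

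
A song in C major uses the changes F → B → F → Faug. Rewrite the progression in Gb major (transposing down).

Cb F Cb Cbaug

C major down to Gb major is an augmented fourth; each chord root moves by that interval while the quality stays the same.
F: root F down an augmented fourth → Cb, giving Cb.
B: root B down an augmented fourth → F, giving F.
F: root F down an augmented fourth → Cb, giving Cb.
Faug: root F down an augmented fourth → Cb, giving Cbaug.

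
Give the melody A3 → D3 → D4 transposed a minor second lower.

A3 becomes G#3
D3 becomes C#3
D4 becomes C#4

G#3 C#3 C#4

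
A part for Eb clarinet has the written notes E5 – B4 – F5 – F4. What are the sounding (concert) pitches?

G5 D5 Ab5 Ab4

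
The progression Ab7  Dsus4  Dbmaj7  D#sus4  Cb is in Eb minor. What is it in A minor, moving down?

D7 G#sus4 Gmaj7 G##sus4 F

Eb minor down to A minor is a diminished fifth; each chord root moves by that interval while the quality stays the same.
Ab7: root Ab down a diminished fifth → D, giving D7.
Dsus4: root D down a diminished fifth → G#, giving G#sus4.
Dbmaj7: root Db down a diminished fifth → G, giving Gmaj7.
D#sus4: root D# down a diminished fifth → G##, giving G##sus4.
Cb: root Cb down a diminished fifth → F, giving F.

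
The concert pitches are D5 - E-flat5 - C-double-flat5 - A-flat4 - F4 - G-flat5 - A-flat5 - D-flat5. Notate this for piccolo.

D4 Eb4 Cbb4 Ab3 F3 Gb4 Ab4 Db4

The piccolo sounds a perfect octave above written, so the written part must be a perfect octave below concert — transpose each note down.
D5 → D4
Eb5 → Eb4
Cbb5 → Cbb4
Ab4 → Ab3
F4 → F3
Gb5 → Gb4
Ab5 → Ab4
Db5 → Db4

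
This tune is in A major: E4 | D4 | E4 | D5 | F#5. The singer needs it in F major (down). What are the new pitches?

C4 Bb3 C4 Bb4 D5

From A down to F is a major third; apply that to each pitch.
E4 -> C4
D4 -> Bb3
E4 -> C4
D5 -> Bb4
F#5 -> D5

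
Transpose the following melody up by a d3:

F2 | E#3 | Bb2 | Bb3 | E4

Abb2 G3 Dbb3 Dbb4 Gb4

F2 gives Abb2
E#3 gives G3
Bb2 gives Dbb3
Bb3 gives Dbb4
E4 gives Gb4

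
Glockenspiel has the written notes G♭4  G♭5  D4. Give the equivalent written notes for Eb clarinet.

First find concert pitch: the glockenspiel sounds a perfect fifteenth above written, so G♭4 G♭5 D4 sounds Gb6 Gb7 D6.
Then write for Eb clarinet: it sounds a minor third above written, so the part must be a minor third below concert.
Gb6 → Eb6
Gb7 → Eb7
D6 → B5

Eb6 Eb7 B5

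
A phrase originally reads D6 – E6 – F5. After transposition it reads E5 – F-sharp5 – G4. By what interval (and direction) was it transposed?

down a minor seventh

Take the first pair: D6 → E5. D to E spans 7 letter names, so the interval is some kind of seventh.
E5 to D6 is 10 semitones, which makes it a minor seventh; the second version is lower, so the direction is down.
Checking another pair — F5 → G4 — gives the same interval.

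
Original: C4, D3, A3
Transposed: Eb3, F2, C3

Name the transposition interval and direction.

down a major sixth

Take the first pair: C4 → Eb3. C to E spans 6 letter names, so the interval is some kind of sixth.
Eb3 to C4 is 9 semitones, which makes it a major sixth; the second version is lower, so the direction is down.
Checking another pair — A3 → C3 — gives the same interval.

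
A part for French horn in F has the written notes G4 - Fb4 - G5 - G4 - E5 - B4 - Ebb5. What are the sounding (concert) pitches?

C4 Bbb3 C5 C4 A4 E4 Abb4

Written C4 on the French horn in F sounds as F3, a perfect fifth lower; apply that shift to every note.
G4 gives C4
Fb4 gives Bbb3
G5 gives C5
G4 gives C4
E5 gives A4
B4 gives E4
Ebb5 gives Abb4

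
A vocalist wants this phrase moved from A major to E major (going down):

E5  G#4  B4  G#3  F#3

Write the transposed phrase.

B4 D#4 F#4 D#3 C#3

From A down to E is a perfect fourth; apply that to each pitch.
E5 → B4
G#4 → D#4
B4 → F#4
G#3 → D#3
F#3 → C#3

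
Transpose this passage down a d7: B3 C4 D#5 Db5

A diminished seventh down from B3 gives C##3.
C4: a seventh down reaches D, and 9 semitones makes it D#3.
D#5: a seventh down reaches E, and 9 semitones makes it E##4.
Db5: a seventh down reaches E, and 9 semitones makes it E4.

C##3 D#3 E##4 E4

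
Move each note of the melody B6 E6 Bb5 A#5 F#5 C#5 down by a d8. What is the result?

B#5 E#5 B4 A##4 F##4 C##4

B6: an octave down reaches B, and 11 semitones makes it B#5.
E6: an octave down reaches E, and 11 semitones makes it E#5.
Bb5: an octave down reaches B, and 11 semitones makes it B4.
A#5 down a diminished octave is A##4.
F#5 down a diminished octave is F##4.
C#5: an octave down reaches C, and 11 semitones makes it C##4.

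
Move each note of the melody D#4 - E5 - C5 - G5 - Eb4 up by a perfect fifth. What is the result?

A#4 B5 G5 D6 Bb4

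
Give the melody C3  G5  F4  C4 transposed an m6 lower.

C3 down a minor sixth is E2.
G5: a sixth down reaches B, and 8 semitones makes it B4.
F4: a sixth down reaches A, and 8 semitones makes it A3.
C4: a sixth down reaches E, and 8 semitones makes it E3.

E2 B4 A3 E3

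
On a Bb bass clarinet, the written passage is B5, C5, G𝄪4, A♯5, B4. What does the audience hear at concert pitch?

A4 Bb3 F##3 G#4 A3

The Bb bass clarinet sounds a major ninth below written, so transpose each written note down a major ninth.
B5 becomes A4
C5 becomes Bb3
G##4 becomes F##3
A#5 becomes G#4
B4 becomes A3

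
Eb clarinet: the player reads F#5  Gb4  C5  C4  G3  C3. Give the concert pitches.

The Eb clarinet sounds a minor third above written, so transpose each written note up a minor third.
F#5 to A5
Gb4 to Bbb4
C5 to Eb5
C4 to Eb4
G3 to Bb3
C3 to Eb3

A5 Bbb4 Eb5 Eb4 Bb3 Eb3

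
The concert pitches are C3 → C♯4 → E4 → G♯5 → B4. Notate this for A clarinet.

Eb3 E4 G4 B5 D5

Written C4 sounds as A3 on the A clarinet, so concert pitches are written a minor third up.
C3 to Eb3
C#4 to E4
E4 to G4
G#5 to B5
B4 to D5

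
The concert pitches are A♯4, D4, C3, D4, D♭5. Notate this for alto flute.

D#5 G4 F3 G4 Gb5

Written C4 sounds as G3 on the alto flute, so concert pitches are written a perfect fourth up.
A#4 → D#5
D4 → G4
C3 → F3
D4 → G4
Db5 → Gb5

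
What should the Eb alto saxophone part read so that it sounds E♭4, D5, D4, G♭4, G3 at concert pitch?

C5 B5 B4 Eb5 E4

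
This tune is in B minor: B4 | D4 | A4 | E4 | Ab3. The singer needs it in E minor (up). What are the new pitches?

E5 G4 D5 A4 Db4

B minor to E minor up is a perfect fourth, so every note moves up by that interval.
B4 → E5
D4 → G4
A4 → D5
E4 → A4
Ab3 → Db4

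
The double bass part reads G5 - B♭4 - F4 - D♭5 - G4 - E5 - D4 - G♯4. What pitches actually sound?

The double bass sounds a perfect octave below written, so transpose each written note down a perfect octave.
G5 gives G4
Bb4 gives Bb3
F4 gives F3
Db5 gives Db4
G4 gives G3
E5 gives E4
D4 gives D3
G#4 gives G#3

G4 Bb3 F3 Db4 G3 E4 D3 G#3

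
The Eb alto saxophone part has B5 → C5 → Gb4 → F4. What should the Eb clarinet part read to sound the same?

B4 C4 Gb3 F3

First find concert pitch: the Eb alto saxophone sounds a major sixth below written, so B5 C5 Gb4 F4 sounds D5 Eb4 Bbb3 Ab3.
Then write for Eb clarinet: it sounds a minor third above written, so the part must be a minor third below concert.
D5 → B4
Eb4 → C4
Bbb3 → Gb3
Ab3 → F3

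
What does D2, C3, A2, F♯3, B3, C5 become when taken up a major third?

F#2 E3 C#3 A#3 D#4 E5

D2 gives F#2
C3 gives E3
A2 gives C#3
F#3 gives A#3
B3 gives D#4
C5 gives E5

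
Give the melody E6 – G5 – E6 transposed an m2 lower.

E6 → D#6
G5 → F#5
E6 → D#6

D#6 F#5 D#6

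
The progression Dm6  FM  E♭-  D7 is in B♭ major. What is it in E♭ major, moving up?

Gm6 BbM Ab- G7

B♭ major up to E♭ major is a perfect fourth; each chord root moves by that interval while the quality stays the same.
Dm6: root D up a perfect fourth → G, giving Gm6.
FM: root F up a perfect fourth → Bb, giving BbM.
E♭-: root E♭ up a perfect fourth → Ab, giving Ab-.
D7: root D up a perfect fourth → G, giving G7.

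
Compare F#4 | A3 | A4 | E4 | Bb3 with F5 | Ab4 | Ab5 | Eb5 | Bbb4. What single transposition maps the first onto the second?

up a diminished octave

Take the first pair: F#4 → F5. F to F spans 8 letter names, so the interval is some kind of octave.
F#4 to F5 is 11 semitones, which makes it a diminished octave; the second version is higher, so the direction is up.
Checking another pair — Bb3 → Bbb4 — gives the same interval.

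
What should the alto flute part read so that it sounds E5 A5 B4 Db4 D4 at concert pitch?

A5 D6 E5 Gb4 G4

The alto flute sounds a perfect fourth below written, so the written part must be a perfect fourth above concert — transpose each note up.
E5 to A5
A5 to D6
B4 to E5
Db4 to Gb4
D4 to G4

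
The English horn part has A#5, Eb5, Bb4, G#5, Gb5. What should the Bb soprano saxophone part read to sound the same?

E#5 Bb4 F4 D#5 Db5

First find concert pitch: the English horn sounds a perfect fifth below written, so A#5 Eb5 Bb4 G#5 Gb5 sounds D#5 Ab4 Eb4 C#5 Cb5.
Then write for Bb soprano saxophone: it sounds a major second below written, so the part must be a major second above concert.
D#5 → E#5
Ab4 → Bb4
Eb4 → F4
C#5 → D#5
Cb5 → Db5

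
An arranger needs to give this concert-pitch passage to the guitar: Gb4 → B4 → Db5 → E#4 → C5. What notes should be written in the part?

Written C4 sounds as C3 on the guitar, so concert pitches are written a perfect octave up.
Gb4 gives Gb5
B4 gives B5
Db5 gives Db6
E#4 gives E#5
C5 gives C6

Gb5 B5 Db6 E#5 C6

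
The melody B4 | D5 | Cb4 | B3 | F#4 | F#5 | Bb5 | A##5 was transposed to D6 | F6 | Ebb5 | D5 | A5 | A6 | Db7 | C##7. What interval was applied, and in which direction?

up a minor tenth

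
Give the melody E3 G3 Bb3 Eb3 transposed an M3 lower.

C3 Eb3 Gb3 Cb3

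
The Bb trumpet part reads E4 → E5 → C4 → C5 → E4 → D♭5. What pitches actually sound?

D4 D5 Bb3 Bb4 D4 Cb5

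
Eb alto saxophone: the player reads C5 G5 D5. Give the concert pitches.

The Eb alto saxophone sounds a major sixth below written, so transpose each written note down a major sixth.
C5 to Eb4
G5 to Bb4
D5 to F4

Eb4 Bb4 F4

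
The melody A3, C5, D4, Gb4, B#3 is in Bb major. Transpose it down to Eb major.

D3 F4 G3 Cb4 E#3

Bb major to Eb major down is a perfect fifth, so every note moves down by that interval.
A3 -> D3
C5 -> F4
D4 -> G3
Gb4 -> Cb4
B#3 -> E#3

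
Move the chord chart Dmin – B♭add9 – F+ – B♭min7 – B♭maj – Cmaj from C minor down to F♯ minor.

C minor down to F♯ minor is a diminished fifth; each chord root moves by that interval while the quality stays the same.
Dmin: root D down a diminished fifth → G#, giving G#min.
B♭add9: root B♭ down a diminished fifth → E, giving Eadd9.
F+: root F down a diminished fifth → B, giving B+.
B♭min7: root B♭ down a diminished fifth → E, giving Emin7.
B♭maj: root B♭ down a diminished fifth → E, giving Emaj.
Cmaj: root C down a diminished fifth → F#, giving F#maj.

G#min Eadd9 B+ Emin7 Emaj F#maj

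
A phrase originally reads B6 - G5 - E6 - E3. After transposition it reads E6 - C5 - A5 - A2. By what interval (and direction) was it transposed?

Take the first pair: B6 → E6. B to E spans 5 letter names, so the interval is some kind of fifth.
E6 to B6 is 7 semitones, which makes it a perfect fifth; the second version is lower, so the direction is down.
Checking another pair — E3 → A2 — gives the same interval.

down a perfect fifth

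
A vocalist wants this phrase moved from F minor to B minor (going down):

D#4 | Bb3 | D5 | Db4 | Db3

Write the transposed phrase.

G##3 E3 G#4 G3 G2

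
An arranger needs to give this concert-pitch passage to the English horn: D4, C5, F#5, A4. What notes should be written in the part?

A4 G5 C#6 E5

The English horn sounds a perfect fifth below written, so the written part must be a perfect fifth above concert — transpose each note up.
D4 gives A4
C5 gives G5
F#5 gives C#6
A4 gives E5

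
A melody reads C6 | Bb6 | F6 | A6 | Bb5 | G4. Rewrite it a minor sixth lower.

C6 to E5
Bb6 to D6
F6 to A5
A6 to C#6
Bb5 to D5
G4 to B3

E5 D6 A5 C#6 D5 B3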